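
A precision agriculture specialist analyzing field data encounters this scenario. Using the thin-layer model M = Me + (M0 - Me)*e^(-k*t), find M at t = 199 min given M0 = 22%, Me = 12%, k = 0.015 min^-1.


M = Me + (M0 - Me) * e^(-k*t)
  = 12 + (22 - 12) * e^(-0.015*199)
  = 12 + 10 * e^(-2.985)
  = 12 + 10 * 0.05054
  = 12 + 0.5054
  = 12.51%


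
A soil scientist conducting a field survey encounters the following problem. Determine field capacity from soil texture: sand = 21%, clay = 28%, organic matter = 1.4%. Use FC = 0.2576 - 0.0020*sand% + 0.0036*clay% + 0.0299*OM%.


FC = 0.2576 - 0.0020*21 + 0.0036*28 + 0.0299*1.4
   = 0.2576 - 0.0420 + 0.1008 + 0.0419
   = 0.3583


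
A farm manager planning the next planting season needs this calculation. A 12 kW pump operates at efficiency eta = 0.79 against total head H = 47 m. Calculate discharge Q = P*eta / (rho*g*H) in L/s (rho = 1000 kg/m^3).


Q = (P * 1000 * eta) / (rho * g * H)
  = (12 * 1000 * 0.79) / (1000 * 9.81 * 47)
  = 9480 / 461070
  = 0.02056 m^3/s = 20.56 L/s


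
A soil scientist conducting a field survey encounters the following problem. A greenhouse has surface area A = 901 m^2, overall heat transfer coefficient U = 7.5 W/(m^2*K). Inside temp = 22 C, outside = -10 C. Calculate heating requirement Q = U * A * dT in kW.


dT = 22 - (-10) = 32 K
Q = U * A * dT
  = 7.5 * 901 * 32
  = 216240 W = 216.24 kW


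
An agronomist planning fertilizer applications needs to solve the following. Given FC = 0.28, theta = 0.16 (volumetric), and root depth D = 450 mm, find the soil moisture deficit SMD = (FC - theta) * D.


SMD = (FC - theta) * D
    = (0.28 - 0.16) * 450
    = 0.120 * 450
    = 54 mm


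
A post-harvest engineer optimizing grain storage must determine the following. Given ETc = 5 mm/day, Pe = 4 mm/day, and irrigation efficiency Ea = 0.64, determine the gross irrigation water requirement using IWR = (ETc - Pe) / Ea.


IWR = (ETc - Pe) / Ea
    = (5 - 4) / 0.64
    = 1 / 0.64
    = 1.56 mm/day


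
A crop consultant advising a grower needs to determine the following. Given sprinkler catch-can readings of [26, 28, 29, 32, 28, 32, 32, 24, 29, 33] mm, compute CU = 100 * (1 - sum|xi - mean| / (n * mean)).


xbar = 293 / 10 = 29.300
sum|xi - xbar| = 23.600
CU = 100 * (1 - 23.600 / (10 * 29.300))
   = 100 * (1 - 0.0805)
   = 91.95%


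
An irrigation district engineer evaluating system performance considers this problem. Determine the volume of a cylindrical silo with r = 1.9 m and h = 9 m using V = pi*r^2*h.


V = pi * r^2 * h
  = pi * 1.9^2 * 9
  = pi * 3.61 * 9
  = 102.07 m^3


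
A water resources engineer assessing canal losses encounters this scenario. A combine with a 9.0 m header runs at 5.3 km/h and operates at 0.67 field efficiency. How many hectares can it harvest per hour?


C = w * v * eta_f / 10
  = 9.0 * 5.3 * 0.67 / 10
  = 31.96 / 10
  = 3.20 ha/h


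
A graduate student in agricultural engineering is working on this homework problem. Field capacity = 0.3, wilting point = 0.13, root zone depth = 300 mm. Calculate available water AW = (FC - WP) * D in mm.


AW = (FC - WP) * D
   = (0.3 - 0.13) * 300
   = 0.17 * 300
   = 51 mm


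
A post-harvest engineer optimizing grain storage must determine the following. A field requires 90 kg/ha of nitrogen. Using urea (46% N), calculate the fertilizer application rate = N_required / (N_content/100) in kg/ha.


Rate = N_required / (N_content / 100)
     = 90 / (46 / 100)
     = 90 / 0.46
     = 195.65 kg/ha


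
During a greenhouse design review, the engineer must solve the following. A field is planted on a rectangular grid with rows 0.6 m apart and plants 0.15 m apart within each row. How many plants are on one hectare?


D = 10000 / (row_sp * plant_sp)
  = 10000 / (0.6 * 0.15)
  = 10000 / 0.0900
  = 111111.11 plants/ha


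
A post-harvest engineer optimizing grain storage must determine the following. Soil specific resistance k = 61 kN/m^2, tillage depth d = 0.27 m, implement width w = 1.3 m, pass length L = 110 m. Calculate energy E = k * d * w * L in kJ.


E = k * d * w * L
  = 61 * 0.27 * 1.3 * 110
  = 2355.21 kJ


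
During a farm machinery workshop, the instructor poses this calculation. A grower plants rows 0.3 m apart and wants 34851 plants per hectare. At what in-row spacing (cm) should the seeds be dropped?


spacing = 10000 / (row_sp * density)
        = 10000 / (0.3 * 34851)
        = 10000 / 10455.30
        = 0.95645 m = 95.65 cm


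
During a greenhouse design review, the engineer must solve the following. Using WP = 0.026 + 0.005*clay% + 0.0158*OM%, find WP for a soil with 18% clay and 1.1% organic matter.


WP = 0.026 + 0.005*18 + 0.0158*1.1
   = 0.026 + 0.0900 + 0.0174
   = 0.1334


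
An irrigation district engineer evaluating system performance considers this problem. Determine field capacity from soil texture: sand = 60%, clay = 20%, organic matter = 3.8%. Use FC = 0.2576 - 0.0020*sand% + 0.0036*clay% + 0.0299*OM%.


FC = 0.2576 - 0.0020*60 + 0.0036*20 + 0.0299*3.8
   = 0.2576 - 0.1200 + 0.0720 + 0.1136
   = 0.3232


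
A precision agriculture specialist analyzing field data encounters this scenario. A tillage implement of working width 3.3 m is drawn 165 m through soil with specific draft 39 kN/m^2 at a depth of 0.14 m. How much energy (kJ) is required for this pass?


E = k * d * w * L
  = 39 * 0.14 * 3.3 * 165
  = 2972.97 kJ


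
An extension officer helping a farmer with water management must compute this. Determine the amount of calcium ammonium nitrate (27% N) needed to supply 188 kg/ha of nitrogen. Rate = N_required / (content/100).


Rate = N_required / (N_content / 100)
     = 188 / (27 / 100)
     = 188 / 0.27
     = 696.30 kg/ha


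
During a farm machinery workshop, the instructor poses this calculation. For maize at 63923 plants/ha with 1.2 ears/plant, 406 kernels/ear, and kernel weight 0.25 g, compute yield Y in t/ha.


Y = density * ears * kernels * kw
  = 63923 * 1.2 * 406 * 0.25 g/ha
  = 7785821.40 g/ha
  = 7785.82 kg/ha = 7.79 t/ha


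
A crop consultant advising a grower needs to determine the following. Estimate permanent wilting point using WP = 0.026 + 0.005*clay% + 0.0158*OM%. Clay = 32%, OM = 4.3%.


WP = 0.026 + 0.005*32 + 0.0158*4.3
   = 0.026 + 0.1600 + 0.0679
   = 0.2539


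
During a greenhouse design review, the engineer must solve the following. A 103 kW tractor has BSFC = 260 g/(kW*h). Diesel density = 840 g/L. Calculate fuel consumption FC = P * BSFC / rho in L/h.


FC = P * BSFC / rho_fuel
   = 103 * 260 / 840
   = 26780 / 840
   = 31.88 L/h


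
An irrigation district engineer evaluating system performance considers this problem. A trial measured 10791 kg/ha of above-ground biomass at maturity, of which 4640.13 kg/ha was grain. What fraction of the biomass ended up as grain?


HI = grain_yield / biomass
   = 4640.13 / 10791
   = 0.43


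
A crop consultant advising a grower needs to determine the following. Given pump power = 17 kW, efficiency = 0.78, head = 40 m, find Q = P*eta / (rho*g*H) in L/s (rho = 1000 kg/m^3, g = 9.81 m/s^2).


Q = (P * 1000 * eta) / (rho * g * H)
  = (17 * 1000 * 0.78) / (1000 * 9.81 * 40)
  = 13260 / 392400
  = 0.03379 m^3/s = 33.79 L/s


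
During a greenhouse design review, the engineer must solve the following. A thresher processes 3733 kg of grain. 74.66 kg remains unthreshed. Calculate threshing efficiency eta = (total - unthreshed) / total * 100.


eta = (total - unthreshed) / total * 100
    = (3733 - 74.66) / 3733 * 100
    = 3658.34 / 3733 * 100
    = 98%


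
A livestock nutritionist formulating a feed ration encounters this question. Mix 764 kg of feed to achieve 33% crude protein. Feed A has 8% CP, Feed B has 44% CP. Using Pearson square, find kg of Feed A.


parts_A = CP_b - target = 44 - 33 = 11
parts_B = target - CP_a = 33 - 8 = 25
total_parts = 11 + 25 = 36
Feed A = 764 * 11 / 36 = 233.44 kg
Feed B = 764 * 25 / 36 = 530.56 kg

233.44 kg


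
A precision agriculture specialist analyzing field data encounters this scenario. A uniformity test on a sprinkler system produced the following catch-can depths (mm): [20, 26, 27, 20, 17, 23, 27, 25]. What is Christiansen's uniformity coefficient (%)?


xbar = 185 / 8 = 23.125
sum|xi - xbar| = 25
CU = 100 * (1 - 25 / (8 * 23.125))
   = 100 * (1 - 0.1351)
   = 86.49%


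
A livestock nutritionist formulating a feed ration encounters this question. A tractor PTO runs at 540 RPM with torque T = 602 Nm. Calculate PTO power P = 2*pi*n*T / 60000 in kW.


P = 2*pi*n*T / 60000
  = 2*pi * 540 * 602 / 60000
  = 2042537.88 / 60000
  = 34.04 kW


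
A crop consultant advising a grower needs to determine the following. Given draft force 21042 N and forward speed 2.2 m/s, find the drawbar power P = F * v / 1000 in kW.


P = F * v / 1000
  = 21042 * 2.2 / 1000
  = 46292.40 / 1000
  = 46.29 kW


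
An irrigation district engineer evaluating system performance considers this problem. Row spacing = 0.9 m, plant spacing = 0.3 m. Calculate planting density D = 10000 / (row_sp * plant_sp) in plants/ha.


D = 10000 / (row_sp * plant_sp)
  = 10000 / (0.9 * 0.3)
  = 10000 / 0.2700
  = 37037.04 plants/ha


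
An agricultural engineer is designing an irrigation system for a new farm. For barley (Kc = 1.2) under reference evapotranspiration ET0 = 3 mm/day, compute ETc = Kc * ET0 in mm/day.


ETc = Kc * ET0
    = 1.2 * 3
    = 3.60 mm/day


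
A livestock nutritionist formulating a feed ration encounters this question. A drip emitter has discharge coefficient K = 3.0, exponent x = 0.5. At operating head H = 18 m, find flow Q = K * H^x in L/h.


Q = K * H^x
  = 3.0 * 18^0.5
  = 3.0 * 4.2426
  = 12.73 L/h


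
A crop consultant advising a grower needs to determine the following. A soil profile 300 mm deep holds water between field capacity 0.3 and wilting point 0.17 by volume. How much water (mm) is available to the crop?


AW = (FC - WP) * D
   = (0.3 - 0.17) * 300
   = 0.13 * 300
   = 39 mm


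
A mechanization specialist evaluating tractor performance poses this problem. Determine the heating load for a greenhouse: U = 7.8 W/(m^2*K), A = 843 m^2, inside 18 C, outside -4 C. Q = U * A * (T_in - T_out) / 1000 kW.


dT = 18 - (-4) = 22 K
Q = U * A * dT
  = 7.8 * 843 * 22
  = 144658.80 W = 144.66 kW


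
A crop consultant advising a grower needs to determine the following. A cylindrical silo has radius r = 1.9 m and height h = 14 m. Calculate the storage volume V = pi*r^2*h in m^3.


V = pi * r^2 * h
  = pi * 1.9^2 * 14
  = pi * 3.61 * 14
  = 158.78 m^3


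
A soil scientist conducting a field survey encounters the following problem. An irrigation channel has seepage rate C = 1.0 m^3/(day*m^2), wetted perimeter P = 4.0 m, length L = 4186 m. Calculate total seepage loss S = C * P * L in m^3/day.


S = C * P * L
  = 1.0 * 4.0 * 4186
  = 16744 m^3/day


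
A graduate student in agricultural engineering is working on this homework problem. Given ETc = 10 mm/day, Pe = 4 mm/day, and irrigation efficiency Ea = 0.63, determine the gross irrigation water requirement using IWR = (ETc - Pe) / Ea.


IWR = (ETc - Pe) / Ea
    = (10 - 4) / 0.63
    = 6 / 0.63
    = 9.52 mm/day


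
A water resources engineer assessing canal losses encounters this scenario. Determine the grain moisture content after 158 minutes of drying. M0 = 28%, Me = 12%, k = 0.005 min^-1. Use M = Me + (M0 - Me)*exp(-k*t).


M = Me + (M0 - Me) * e^(-k*t)
  = 12 + (28 - 12) * e^(-0.005*158)
  = 12 + 16 * e^(-0.790)
  = 12 + 16 * 0.45384
  = 12 + 7.2615
  = 19.26%


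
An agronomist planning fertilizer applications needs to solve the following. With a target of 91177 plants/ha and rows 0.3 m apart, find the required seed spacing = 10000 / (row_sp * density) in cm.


spacing = 10000 / (row_sp * density)
        = 10000 / (0.3 * 91177)
        = 10000 / 27353.10
        = 0.36559 m = 36.56 cm


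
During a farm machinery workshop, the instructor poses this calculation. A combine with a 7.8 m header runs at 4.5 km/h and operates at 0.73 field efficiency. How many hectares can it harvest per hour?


C = w * v * eta_f / 10
  = 7.8 * 4.5 * 0.73 / 10
  = 25.62 / 10
  = 2.56 ha/h


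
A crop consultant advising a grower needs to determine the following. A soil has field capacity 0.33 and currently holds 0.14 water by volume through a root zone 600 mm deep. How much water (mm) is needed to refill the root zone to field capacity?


SMD = (FC - theta) * D
    = (0.33 - 0.14) * 600
    = 0.190 * 600
    = 114 mm


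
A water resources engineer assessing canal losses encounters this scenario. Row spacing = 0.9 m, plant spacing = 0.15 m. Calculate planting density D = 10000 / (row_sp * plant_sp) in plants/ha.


D = 10000 / (row_sp * plant_sp)
  = 10000 / (0.9 * 0.15)
  = 10000 / 0.1350
  = 74074.07 plants/ha


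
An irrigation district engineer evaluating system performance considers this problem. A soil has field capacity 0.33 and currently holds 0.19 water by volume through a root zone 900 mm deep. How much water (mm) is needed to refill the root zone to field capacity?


SMD = (FC - theta) * D
    = (0.33 - 0.19) * 900
    = 0.140 * 900
    = 126 mm


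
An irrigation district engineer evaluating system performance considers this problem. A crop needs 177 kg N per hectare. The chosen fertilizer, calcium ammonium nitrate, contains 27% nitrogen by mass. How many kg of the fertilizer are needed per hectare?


Rate = N_required / (N_content / 100)
     = 177 / (27 / 100)
     = 177 / 0.27
     = 655.56 kg/ha


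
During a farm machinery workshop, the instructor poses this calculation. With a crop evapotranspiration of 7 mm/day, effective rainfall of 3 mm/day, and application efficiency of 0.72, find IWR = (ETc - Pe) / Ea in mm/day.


IWR = (ETc - Pe) / Ea
    = (7 - 3) / 0.72
    = 4 / 0.72
    = 5.56 mm/day


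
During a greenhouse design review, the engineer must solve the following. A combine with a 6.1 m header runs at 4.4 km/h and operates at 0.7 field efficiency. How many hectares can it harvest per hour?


C = w * v * eta_f / 10
  = 6.1 * 4.4 * 0.7 / 10
  = 18.79 / 10
  = 1.88 ha/h


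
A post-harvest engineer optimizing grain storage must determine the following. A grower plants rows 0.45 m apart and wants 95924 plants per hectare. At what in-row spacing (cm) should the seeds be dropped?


spacing = 10000 / (row_sp * density)
        = 10000 / (0.45 * 95924)
        = 10000 / 43165.80
        = 0.23166 m = 23.17 cm


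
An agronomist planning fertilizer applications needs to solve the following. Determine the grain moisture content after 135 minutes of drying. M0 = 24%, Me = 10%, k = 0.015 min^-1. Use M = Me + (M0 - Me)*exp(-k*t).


M = Me + (M0 - Me) * e^(-k*t)
  = 10 + (24 - 10) * e^(-0.015*135)
  = 10 + 14 * e^(-2.025)
  = 10 + 14 * 0.13199
  = 10 + 1.8479
  = 11.85%


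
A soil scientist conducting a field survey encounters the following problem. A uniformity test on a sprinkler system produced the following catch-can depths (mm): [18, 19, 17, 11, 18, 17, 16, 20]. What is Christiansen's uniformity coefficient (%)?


xbar = 136 / 8 = 17
sum|xi - xbar| = 14
CU = 100 * (1 - 14 / (8 * 17))
   = 100 * (1 - 0.1029)
   = 89.71%


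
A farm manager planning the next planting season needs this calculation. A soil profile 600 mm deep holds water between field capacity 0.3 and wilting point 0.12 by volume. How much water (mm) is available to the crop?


AW = (FC - WP) * D
   = (0.3 - 0.12) * 600
   = 0.18 * 600
   = 108 mm


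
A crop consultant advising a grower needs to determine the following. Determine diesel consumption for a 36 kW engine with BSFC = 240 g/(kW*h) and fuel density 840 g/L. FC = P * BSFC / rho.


FC = P * BSFC / rho_fuel
   = 36 * 240 / 840
   = 8640 / 840
   = 10.29 L/h


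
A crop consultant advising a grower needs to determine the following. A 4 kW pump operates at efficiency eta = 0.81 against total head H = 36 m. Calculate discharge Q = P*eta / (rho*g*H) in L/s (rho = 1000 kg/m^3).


Q = (P * 1000 * eta) / (rho * g * H)
  = (4 * 1000 * 0.81) / (1000 * 9.81 * 36)
  = 3240 / 353160
  = 0.00917 m^3/s = 9.17 L/s


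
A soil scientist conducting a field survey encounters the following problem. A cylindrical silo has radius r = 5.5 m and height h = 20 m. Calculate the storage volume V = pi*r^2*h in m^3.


V = pi * r^2 * h
  = pi * 5.5^2 * 20
  = pi * 30.25 * 20
  = 1900.66 m^3


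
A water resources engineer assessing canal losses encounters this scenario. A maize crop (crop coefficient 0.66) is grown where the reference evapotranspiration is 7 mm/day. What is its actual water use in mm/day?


ETc = Kc * ET0
    = 0.66 * 7
    = 4.62 mm/day


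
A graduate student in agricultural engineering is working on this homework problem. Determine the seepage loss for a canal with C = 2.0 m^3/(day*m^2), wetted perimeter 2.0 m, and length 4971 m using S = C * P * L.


S = C * P * L
  = 2.0 * 2.0 * 4971
  = 19884 m^3/day


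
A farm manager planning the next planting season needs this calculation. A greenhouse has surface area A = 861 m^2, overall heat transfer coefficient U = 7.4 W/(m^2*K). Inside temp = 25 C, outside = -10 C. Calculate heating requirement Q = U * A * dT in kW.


dT = 25 - (-10) = 35 K
Q = U * A * dT
  = 7.4 * 861 * 35
  = 222999 W = 223.00 kW


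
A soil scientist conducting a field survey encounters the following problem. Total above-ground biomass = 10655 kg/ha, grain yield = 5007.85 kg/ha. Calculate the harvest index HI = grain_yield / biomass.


HI = grain_yield / biomass
   = 5007.85 / 10655
   = 0.47


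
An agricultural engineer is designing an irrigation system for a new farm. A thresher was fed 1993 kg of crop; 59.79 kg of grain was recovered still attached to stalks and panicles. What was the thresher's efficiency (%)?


eta = (total - unthreshed) / total * 100
    = (1993 - 59.79) / 1993 * 100
    = 1933.21 / 1993 * 100
    = 97%


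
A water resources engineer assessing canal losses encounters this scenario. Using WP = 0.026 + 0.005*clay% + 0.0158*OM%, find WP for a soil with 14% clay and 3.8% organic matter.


WP = 0.026 + 0.005*14 + 0.0158*3.8
   = 0.026 + 0.0700 + 0.0600
   = 0.1560


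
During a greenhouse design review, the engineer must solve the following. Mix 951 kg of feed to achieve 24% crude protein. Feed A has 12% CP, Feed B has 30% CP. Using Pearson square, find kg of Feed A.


parts_A = CP_b - target = 30 - 24 = 6
parts_B = target - CP_a = 24 - 12 = 12
total_parts = 6 + 12 = 18
Feed A = 951 * 6 / 18 = 317 kg
Feed B = 951 * 12 / 18 = 634 kg

317 kg


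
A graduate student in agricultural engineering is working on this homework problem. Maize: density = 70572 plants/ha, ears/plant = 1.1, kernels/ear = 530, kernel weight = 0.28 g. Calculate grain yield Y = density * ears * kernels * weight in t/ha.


Y = density * ears * kernels * kw
  = 70572 * 1.1 * 530 * 0.28 g/ha
  = 11520173.28 g/ha
  = 11520.17 kg/ha = 11.52 t/ha


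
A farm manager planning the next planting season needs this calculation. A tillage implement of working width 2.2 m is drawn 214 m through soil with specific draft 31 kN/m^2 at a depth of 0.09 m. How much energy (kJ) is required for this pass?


E = k * d * w * L
  = 31 * 0.09 * 2.2 * 214
  = 1313.53 kJ


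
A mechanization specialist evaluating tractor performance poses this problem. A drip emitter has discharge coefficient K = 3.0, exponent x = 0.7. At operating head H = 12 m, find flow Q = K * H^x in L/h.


Q = K * H^x
  = 3.0 * 12^0.7
  = 3.0 * 5.6941
  = 17.08 L/h


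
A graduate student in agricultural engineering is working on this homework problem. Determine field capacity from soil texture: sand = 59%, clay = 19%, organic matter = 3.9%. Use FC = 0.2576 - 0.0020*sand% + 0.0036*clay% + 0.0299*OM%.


FC = 0.2576 - 0.0020*59 + 0.0036*19 + 0.0299*3.9
   = 0.2576 - 0.1180 + 0.0684 + 0.1166
   = 0.3246


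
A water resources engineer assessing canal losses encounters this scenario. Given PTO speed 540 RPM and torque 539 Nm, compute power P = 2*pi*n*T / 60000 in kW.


P = 2*pi*n*T / 60000
  = 2*pi * 540 * 539 / 60000
  = 1828783.92 / 60000
  = 30.48 kW


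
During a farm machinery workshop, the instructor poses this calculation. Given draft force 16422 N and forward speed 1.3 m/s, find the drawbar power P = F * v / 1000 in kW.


P = F * v / 1000
  = 16422 * 1.3 / 1000
  = 21348.60 / 1000
  = 21.35 kW


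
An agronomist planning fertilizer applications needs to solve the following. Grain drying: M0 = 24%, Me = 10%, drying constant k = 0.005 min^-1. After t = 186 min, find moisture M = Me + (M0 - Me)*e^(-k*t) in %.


M = Me + (M0 - Me) * e^(-k*t)
  = 10 + (24 - 10) * e^(-0.005*186)
  = 10 + 14 * e^(-0.930)
  = 10 + 14 * 0.39455
  = 10 + 5.5238
  = 15.52%


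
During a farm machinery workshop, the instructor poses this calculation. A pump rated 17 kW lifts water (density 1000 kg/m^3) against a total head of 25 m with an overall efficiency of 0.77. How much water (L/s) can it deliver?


Q = (P * 1000 * eta) / (rho * g * H)
  = (17 * 1000 * 0.77) / (1000 * 9.81 * 25)
  = 13090 / 245250
  = 0.05337 m^3/s = 53.37 L/s


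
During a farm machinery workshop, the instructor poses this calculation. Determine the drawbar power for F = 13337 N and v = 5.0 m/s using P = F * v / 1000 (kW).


P = F * v / 1000
  = 13337 * 5.0 / 1000
  = 66685 / 1000
  = 66.69 kW


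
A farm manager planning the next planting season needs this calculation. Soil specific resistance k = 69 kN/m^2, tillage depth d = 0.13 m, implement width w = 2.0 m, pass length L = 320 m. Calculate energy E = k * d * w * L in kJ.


E = k * d * w * L
  = 69 * 0.13 * 2.0 * 320
  = 5740.80 kJ


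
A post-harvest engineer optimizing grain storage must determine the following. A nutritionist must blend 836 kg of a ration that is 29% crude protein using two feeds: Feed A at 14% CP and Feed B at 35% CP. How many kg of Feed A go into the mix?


parts_A = CP_b - target = 35 - 29 = 6
parts_B = target - CP_a = 29 - 14 = 15
total_parts = 6 + 15 = 21
Feed A = 836 * 6 / 21 = 238.86 kg
Feed B = 836 * 15 / 21 = 597.14 kg

238.86 kg


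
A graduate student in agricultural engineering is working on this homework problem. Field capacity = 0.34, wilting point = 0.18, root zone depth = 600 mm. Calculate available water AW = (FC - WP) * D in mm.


AW = (FC - WP) * D
   = (0.34 - 0.18) * 600
   = 0.16 * 600
   = 96 mm


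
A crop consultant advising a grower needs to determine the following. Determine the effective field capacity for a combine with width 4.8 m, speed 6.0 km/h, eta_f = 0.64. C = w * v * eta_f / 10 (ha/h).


C = w * v * eta_f / 10
  = 4.8 * 6.0 * 0.64 / 10
  = 18.43 / 10
  = 1.84 ha/h


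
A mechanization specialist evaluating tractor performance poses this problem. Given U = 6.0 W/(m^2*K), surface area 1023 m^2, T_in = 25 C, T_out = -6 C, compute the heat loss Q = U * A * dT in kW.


dT = 25 - (-6) = 31 K
Q = U * A * dT
  = 6.0 * 1023 * 31
  = 190278 W = 190.28 kW


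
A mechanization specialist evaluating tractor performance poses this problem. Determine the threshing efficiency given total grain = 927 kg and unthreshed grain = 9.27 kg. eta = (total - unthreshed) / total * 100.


eta = (total - unthreshed) / total * 100
    = (927 - 9.27) / 927 * 100
    = 917.73 / 927 * 100
    = 99%


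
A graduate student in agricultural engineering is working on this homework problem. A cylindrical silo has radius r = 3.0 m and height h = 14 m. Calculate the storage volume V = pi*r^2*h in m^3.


V = pi * r^2 * h
  = pi * 3.0^2 * 14
  = pi * 9 * 14
  = 395.84 m^3


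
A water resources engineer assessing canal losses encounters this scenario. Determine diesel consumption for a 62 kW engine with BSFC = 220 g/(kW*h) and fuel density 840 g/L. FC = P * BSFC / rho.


FC = P * BSFC / rho_fuel
   = 62 * 220 / 840
   = 13640 / 840
   = 16.24 L/h


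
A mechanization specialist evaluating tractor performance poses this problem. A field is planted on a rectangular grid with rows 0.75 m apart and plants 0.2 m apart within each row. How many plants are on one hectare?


D = 10000 / (row_sp * plant_sp)
  = 10000 / (0.75 * 0.2)
  = 10000 / 0.1500
  = 66666.67 plants/ha


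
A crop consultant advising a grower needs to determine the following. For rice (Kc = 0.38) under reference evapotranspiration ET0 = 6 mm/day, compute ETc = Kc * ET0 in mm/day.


ETc = Kc * ET0
    = 0.38 * 6
    = 2.28 mm/day


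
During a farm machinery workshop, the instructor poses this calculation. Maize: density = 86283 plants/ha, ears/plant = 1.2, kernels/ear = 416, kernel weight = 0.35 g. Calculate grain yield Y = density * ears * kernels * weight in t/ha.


Y = density * ears * kernels * kw
  = 86283 * 1.2 * 416 * 0.35 g/ha
  = 15075365.76 g/ha
  = 15075.37 kg/ha = 15.08 t/ha


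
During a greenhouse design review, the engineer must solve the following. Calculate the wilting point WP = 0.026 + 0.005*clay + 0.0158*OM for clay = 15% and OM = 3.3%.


WP = 0.026 + 0.005*15 + 0.0158*3.3
   = 0.026 + 0.0750 + 0.0521
   = 0.1531


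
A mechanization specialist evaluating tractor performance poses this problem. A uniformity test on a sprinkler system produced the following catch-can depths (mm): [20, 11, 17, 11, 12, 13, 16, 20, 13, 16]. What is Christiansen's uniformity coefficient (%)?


xbar = 149 / 10 = 14.900
sum|xi - xbar| = 29
CU = 100 * (1 - 29 / (10 * 14.900))
   = 100 * (1 - 0.1946)
   = 80.54%


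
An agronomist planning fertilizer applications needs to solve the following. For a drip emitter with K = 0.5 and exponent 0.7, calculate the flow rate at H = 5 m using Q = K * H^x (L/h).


Q = K * H^x
  = 0.5 * 5^0.7
  = 0.5 * 3.0852
  = 1.54 L/h


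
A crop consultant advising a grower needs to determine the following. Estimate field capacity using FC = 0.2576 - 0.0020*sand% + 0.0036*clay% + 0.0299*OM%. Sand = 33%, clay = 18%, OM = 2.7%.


FC = 0.2576 - 0.0020*33 + 0.0036*18 + 0.0299*2.7
   = 0.2576 - 0.0660 + 0.0648 + 0.0807
   = 0.3371


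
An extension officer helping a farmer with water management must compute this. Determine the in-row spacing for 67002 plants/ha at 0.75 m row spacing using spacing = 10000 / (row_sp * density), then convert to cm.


spacing = 10000 / (row_sp * density)
        = 10000 / (0.75 * 67002)
        = 10000 / 50251.50
        = 0.19900 m = 19.90 cm


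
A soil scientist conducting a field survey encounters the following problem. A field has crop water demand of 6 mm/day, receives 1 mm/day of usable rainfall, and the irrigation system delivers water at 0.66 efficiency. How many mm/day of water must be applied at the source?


IWR = (ETc - Pe) / Ea
    = (6 - 1) / 0.66
    = 5 / 0.66
    = 7.58 mm/day


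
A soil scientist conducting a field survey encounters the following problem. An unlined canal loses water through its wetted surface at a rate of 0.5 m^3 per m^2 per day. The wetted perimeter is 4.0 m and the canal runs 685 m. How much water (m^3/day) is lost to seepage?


S = C * P * L
  = 0.5 * 4.0 * 685
  = 1370 m^3/day


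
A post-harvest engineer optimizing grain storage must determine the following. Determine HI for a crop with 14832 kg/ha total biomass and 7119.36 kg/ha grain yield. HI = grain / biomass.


HI = grain_yield / biomass
   = 7119.36 / 14832
   = 0.48


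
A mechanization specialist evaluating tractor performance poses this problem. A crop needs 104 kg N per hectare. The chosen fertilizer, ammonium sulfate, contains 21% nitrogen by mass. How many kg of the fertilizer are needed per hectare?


Rate = N_required / (N_content / 100)
     = 104 / (21 / 100)
     = 104 / 0.21
     = 495.24 kg/ha


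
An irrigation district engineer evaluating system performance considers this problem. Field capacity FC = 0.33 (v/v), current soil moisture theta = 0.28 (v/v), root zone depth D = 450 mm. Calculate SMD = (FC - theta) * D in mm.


SMD = (FC - theta) * D
    = (0.33 - 0.28) * 450
    = 0.050 * 450
    = 22.50 mm


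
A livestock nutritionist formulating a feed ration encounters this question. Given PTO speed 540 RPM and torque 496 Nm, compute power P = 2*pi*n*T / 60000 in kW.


P = 2*pi*n*T / 60000
  = 2*pi * 540 * 496 / 60000
  = 1682888.35 / 60000
  = 28.05 kW


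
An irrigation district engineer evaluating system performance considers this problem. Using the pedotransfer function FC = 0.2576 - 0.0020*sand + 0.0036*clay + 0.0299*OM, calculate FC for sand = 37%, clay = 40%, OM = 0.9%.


FC = 0.2576 - 0.0020*37 + 0.0036*40 + 0.0299*0.9
   = 0.2576 - 0.0740 + 0.1440 + 0.0269
   = 0.3545


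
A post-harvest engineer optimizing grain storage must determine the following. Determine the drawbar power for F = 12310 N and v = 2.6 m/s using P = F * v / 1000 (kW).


P = F * v / 1000
  = 12310 * 2.6 / 1000
  = 32006 / 1000
  = 32.01 kW


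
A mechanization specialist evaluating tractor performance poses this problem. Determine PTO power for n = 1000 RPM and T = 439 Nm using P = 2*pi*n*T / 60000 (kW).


P = 2*pi*n*T / 60000
  = 2*pi * 1000 * 439 / 60000
  = 2758318.35 / 60000
  = 45.97 kW


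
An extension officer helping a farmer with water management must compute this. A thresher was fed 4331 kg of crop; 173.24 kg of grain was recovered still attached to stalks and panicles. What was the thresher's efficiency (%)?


eta = (total - unthreshed) / total * 100
    = (4331 - 173.24) / 4331 * 100
    = 4157.76 / 4331 * 100
    = 96%


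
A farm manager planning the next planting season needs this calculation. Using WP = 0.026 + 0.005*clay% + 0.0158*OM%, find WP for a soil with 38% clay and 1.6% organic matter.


WP = 0.026 + 0.005*38 + 0.0158*1.6
   = 0.026 + 0.1900 + 0.0253
   = 0.2413


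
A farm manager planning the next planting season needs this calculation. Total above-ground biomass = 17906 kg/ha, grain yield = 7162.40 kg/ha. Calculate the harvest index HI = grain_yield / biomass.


HI = grain_yield / biomass
   = 7162.40 / 17906
   = 0.40


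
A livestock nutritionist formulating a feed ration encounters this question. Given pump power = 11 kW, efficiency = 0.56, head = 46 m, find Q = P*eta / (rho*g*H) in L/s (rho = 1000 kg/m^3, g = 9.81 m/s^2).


Q = (P * 1000 * eta) / (rho * g * H)
  = (11 * 1000 * 0.56) / (1000 * 9.81 * 46)
  = 6160 / 451260
  = 0.01365 m^3/s = 13.65 L/s


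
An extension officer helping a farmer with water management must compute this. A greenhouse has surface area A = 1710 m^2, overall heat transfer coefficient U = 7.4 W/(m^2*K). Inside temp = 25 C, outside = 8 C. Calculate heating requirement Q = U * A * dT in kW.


dT = 25 - (8) = 17 K
Q = U * A * dT
  = 7.4 * 1710 * 17
  = 215118 W = 215.12 kW


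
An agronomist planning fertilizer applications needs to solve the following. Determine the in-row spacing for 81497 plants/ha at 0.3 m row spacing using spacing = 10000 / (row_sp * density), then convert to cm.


spacing = 10000 / (row_sp * density)
        = 10000 / (0.3 * 81497)
        = 10000 / 24449.10
        = 0.40901 m = 40.90 cm


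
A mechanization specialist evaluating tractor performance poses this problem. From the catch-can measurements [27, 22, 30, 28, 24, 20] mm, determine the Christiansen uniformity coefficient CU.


xbar = 151 / 6 = 25.167
sum|xi - xbar| = 19
CU = 100 * (1 - 19 / (6 * 25.167))
   = 100 * (1 - 0.1258)
   = 87.42%


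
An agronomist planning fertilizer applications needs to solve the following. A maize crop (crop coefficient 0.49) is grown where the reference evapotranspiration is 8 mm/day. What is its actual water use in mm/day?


ETc = Kc * ET0
    = 0.49 * 8
    = 3.92 mm/day


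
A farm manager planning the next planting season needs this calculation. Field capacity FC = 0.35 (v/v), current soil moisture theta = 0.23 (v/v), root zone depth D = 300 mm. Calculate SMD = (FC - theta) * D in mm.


SMD = (FC - theta) * D
    = (0.35 - 0.23) * 300
    = 0.120 * 300
    = 36 mm


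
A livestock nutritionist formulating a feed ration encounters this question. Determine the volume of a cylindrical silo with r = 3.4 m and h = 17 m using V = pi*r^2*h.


V = pi * r^2 * h
  = pi * 3.4^2 * 17
  = pi * 11.56 * 17
  = 617.39 m^3


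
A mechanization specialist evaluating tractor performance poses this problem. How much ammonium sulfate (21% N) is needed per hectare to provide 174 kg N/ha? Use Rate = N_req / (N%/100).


Rate = N_required / (N_content / 100)
     = 174 / (21 / 100)
     = 174 / 0.21
     = 828.57 kg/ha


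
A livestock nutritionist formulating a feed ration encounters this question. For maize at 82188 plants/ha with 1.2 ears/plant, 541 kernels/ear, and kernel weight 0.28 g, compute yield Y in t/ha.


Y = density * ears * kernels * kw
  = 82188 * 1.2 * 541 * 0.28 g/ha
  = 14939805.89 g/ha
  = 14939.81 kg/ha = 14.94 t/ha


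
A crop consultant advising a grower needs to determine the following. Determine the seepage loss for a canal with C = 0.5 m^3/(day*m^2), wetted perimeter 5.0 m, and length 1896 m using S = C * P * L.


S = C * P * L
  = 0.5 * 5.0 * 1896
  = 4740 m^3/day


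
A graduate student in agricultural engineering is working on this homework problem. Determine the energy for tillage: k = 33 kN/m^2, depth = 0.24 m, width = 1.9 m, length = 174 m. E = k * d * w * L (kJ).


E = k * d * w * L
  = 33 * 0.24 * 1.9 * 174
  = 2618.35 kJ


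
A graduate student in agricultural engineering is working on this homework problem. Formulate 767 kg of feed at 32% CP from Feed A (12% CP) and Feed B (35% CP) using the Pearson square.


parts_A = CP_b - target = 35 - 32 = 3
parts_B = target - CP_a = 32 - 12 = 20
total_parts = 3 + 20 = 23
Feed A = 767 * 3 / 23 = 100.04 kg
Feed B = 767 * 20 / 23 = 666.96 kg

100.04 kg


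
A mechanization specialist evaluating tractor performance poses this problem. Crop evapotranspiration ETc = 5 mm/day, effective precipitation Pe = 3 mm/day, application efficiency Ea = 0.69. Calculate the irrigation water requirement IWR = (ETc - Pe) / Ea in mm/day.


IWR = (ETc - Pe) / Ea
    = (5 - 3) / 0.69
    = 2 / 0.69
    = 2.90 mm/day


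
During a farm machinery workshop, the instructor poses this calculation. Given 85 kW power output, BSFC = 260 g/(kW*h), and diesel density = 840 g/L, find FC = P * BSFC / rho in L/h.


FC = P * BSFC / rho_fuel
   = 85 * 260 / 840
   = 22100 / 840
   = 26.31 L/h


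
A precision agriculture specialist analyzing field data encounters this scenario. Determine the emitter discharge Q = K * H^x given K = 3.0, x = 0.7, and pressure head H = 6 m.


Q = K * H^x
  = 3.0 * 6^0.7
  = 3.0 * 3.5051
  = 10.52 L/h


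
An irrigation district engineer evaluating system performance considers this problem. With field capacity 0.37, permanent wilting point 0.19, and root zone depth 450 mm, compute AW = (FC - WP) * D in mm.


AW = (FC - WP) * D
   = (0.37 - 0.19) * 450
   = 0.18 * 450
   = 81 mm


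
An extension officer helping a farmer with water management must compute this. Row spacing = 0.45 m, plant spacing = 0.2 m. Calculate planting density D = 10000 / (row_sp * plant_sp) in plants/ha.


D = 10000 / (row_sp * plant_sp)
  = 10000 / (0.45 * 0.2)
  = 10000 / 0.0900
  = 111111.11 plants/ha


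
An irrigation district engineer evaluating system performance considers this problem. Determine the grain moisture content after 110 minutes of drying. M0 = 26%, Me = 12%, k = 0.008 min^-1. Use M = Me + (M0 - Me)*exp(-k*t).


M = Me + (M0 - Me) * e^(-k*t)
  = 12 + (26 - 12) * e^(-0.008*110)
  = 12 + 14 * e^(-0.880)
  = 12 + 14 * 0.41478
  = 12 + 5.8070
  = 17.81%


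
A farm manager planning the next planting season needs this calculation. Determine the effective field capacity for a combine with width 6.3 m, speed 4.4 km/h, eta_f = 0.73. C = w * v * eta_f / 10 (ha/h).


C = w * v * eta_f / 10
  = 6.3 * 4.4 * 0.73 / 10
  = 20.24 / 10
  = 2.02 ha/h


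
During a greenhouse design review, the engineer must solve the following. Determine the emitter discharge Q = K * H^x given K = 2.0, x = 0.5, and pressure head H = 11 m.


Q = K * H^x
  = 2.0 * 11^0.5
  = 2.0 * 3.3166
  = 6.63 L/h


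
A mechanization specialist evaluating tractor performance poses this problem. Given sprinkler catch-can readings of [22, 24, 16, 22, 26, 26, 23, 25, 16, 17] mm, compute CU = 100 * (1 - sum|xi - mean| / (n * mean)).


xbar = 217 / 10 = 21.700
sum|xi - xbar| = 32.200
CU = 100 * (1 - 32.200 / (10 * 21.700))
   = 100 * (1 - 0.1484)
   = 85.16%


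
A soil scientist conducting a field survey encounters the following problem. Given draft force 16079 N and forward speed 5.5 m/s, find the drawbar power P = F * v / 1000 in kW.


P = F * v / 1000
  = 16079 * 5.5 / 1000
  = 88434.50 / 1000
  = 88.43 kW


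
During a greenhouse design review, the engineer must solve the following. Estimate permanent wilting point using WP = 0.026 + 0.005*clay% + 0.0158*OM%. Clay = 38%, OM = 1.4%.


WP = 0.026 + 0.005*38 + 0.0158*1.4
   = 0.026 + 0.1900 + 0.0221
   = 0.2381


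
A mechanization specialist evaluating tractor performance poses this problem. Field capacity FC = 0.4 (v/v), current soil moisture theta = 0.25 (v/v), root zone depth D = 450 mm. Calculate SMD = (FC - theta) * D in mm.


SMD = (FC - theta) * D
    = (0.4 - 0.25) * 450
    = 0.150 * 450
    = 67.50 mm


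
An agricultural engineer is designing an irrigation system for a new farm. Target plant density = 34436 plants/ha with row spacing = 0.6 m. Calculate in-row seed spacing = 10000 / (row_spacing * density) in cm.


spacing = 10000 / (row_sp * density)
        = 10000 / (0.6 * 34436)
        = 10000 / 20661.60
        = 0.48399 m = 48.40 cm


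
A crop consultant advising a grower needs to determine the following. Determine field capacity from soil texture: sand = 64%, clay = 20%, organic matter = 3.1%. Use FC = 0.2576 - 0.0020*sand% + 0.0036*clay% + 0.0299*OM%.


FC = 0.2576 - 0.0020*64 + 0.0036*20 + 0.0299*3.1
   = 0.2576 - 0.1280 + 0.0720 + 0.0927
   = 0.2943


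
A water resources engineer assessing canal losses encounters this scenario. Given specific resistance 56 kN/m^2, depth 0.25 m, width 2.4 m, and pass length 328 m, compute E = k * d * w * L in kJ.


E = k * d * w * L
  = 56 * 0.25 * 2.4 * 328
  = 11020.80 kJ


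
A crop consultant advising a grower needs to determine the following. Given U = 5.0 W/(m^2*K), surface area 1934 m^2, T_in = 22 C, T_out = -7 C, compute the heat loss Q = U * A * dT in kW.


dT = 22 - (-7) = 29 K
Q = U * A * dT
  = 5.0 * 1934 * 29
  = 280430 W = 280.43 kW


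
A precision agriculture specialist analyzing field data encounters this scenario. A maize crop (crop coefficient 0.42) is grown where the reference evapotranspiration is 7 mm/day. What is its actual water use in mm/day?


ETc = Kc * ET0
    = 0.42 * 7
    = 2.94 mm/day


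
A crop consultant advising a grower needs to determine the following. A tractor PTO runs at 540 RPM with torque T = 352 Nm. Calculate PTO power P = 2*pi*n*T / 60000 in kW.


P = 2*pi*n*T / 60000
  = 2*pi * 540 * 352 / 60000
  = 1194307.86 / 60000
  = 19.91 kW


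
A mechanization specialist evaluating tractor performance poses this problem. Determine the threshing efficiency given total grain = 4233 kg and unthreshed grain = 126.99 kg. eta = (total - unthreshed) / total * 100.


eta = (total - unthreshed) / total * 100
    = (4233 - 126.99) / 4233 * 100
    = 4106.01 / 4233 * 100
    = 97%


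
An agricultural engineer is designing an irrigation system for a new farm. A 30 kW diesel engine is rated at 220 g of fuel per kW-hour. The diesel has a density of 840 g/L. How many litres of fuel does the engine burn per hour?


FC = P * BSFC / rho_fuel
   = 30 * 220 / 840
   = 6600 / 840
   = 7.86 L/h


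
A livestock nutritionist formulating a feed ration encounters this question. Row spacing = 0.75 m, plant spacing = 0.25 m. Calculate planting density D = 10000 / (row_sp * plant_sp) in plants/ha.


D = 10000 / (row_sp * plant_sp)
  = 10000 / (0.75 * 0.25)
  = 10000 / 0.1875
  = 53333.33 plants/ha
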